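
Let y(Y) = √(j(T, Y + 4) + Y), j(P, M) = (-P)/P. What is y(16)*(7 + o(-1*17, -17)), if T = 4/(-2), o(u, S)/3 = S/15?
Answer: 18*√15/5 ≈ 13.943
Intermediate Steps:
o(u, S) = S/5 (o(u, S) = 3*(S/15) = S/5)
T = -2 (T = 4*(-½) = -2)
j(P, M) = -1
y(Y) = √(-1 + Y)
y(16)*(7 + o(-1*17, -17)) = √(-1 + 16)*(7 + (⅕)*(-17)) = √15*(7 - 17/5) = √15*(18/5) = 18*√15/5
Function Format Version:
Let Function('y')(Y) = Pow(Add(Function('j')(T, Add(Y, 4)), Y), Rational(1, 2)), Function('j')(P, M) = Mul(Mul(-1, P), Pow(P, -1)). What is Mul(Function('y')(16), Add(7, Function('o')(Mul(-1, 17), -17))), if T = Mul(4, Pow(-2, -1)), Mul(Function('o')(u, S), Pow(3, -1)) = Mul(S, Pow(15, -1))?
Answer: Mul(Rational(18, 5), Pow(15, Rational(1, 2))) ≈ 13.943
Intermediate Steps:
Function('o')(u, S) = Mul(Rational(1, 5), S) (Function('o')(u, S) = Mul(3, Mul(S, Pow(15, -1))) = Mul(3, Mul(S, Rational(1, 15))) = Mul(3, Mul(Rational(1, 15), S)) = Mul(Rational(1, 5), S))
T = -2 (T = Mul(4, Rational(-1, 2)) = -2)
Function('j')(P, M) = -1
Function('y')(Y) = Pow(Add(-1, Y), Rational(1, 2))
Mul(Function('y')(16), Add(7, Function('o')(Mul(-1, 17), -17))) = Mul(Pow(Add(-1, 16), Rational(1, 2)), Add(7, Mul(Rational(1, 5), -17))) = Mul(Pow(15, Rational(1, 2)), Add(7, Rational(-17, 5))) = Mul(Pow(15, Rational(1, 2)), Rational(18, 5)) = Mul(Rational(18, 5), Pow(15, Rational(1, 2)))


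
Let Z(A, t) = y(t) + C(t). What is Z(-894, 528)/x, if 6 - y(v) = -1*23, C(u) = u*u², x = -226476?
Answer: -147197981/226476 ≈ -649.95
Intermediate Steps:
C(u) = u³
y(v) = 29 (y(v) = 6 - (-1)*23 = 6 - 1*(-23) = 6 + 23 = 29)
Z(A, t) = 29 + t³
Z(-894, 528)/x = (29 + 528³)/(-226476) = (29 + 147197952)*(-1/226476) = 147197981*(-1/226476) = -147197981/226476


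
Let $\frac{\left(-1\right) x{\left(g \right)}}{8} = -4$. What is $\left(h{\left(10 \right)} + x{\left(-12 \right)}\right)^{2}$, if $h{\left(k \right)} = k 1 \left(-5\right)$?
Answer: $324$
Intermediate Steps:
$h{\left(k \right)} = - 5 k$ ($h{\left(k \right)} = k \left(-5\right) = - 5 k$)
$x{\left(g \right)} = 32$ ($x{\left(g \right)} = \left(-8\right) \left(-4\right) = 32$)
$\left(h{\left(10 \right)} + x{\left(-12 \right)}\right)^{2} = \left(\left(-5\right) 10 + 32\right)^{2} = \left(-50 + 32\right)^{2} = \left(-18\right)^{2} = 324$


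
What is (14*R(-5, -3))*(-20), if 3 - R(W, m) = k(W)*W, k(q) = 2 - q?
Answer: -10640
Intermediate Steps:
R(W, m) = 3 - W*(2 - W) (R(W, m) = 3 - (2 - W)*W = 3 - W*(2 - W))
(14*R(-5, -3))*(-20) = (14*(3 - 5*(-2 - 5)))*(-20) = (14*(3 - 5*(-7)))*(-20) = (14*(3 + 35))*(-20) = (14*38)*(-20) = 532*(-20) = -10640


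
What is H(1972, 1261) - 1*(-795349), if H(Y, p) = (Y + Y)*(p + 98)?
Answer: 6155245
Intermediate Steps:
H(Y, p) = 2*Y*(98 + p) (H(Y, p) = (2*Y)*(98 + p) = 2*Y*(98 + p))
H(1972, 1261) - 1*(-795349) = 2*1972*(98 + 1261) - 1*(-795349) = 2*1972*1359 + 795349 = 5359896 + 795349 = 6155245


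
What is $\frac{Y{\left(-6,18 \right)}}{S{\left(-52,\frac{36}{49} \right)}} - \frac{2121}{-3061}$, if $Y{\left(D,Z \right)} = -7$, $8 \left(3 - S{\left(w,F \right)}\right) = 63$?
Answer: $\frac{254135}{119379} \approx 2.1288$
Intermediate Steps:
$S{\left(w,F \right)} = - \frac{39}{8}$ ($S{\left(w,F \right)} = 3 - \frac{63}{8} = - \frac{39}{8}$)
$\frac{Y{\left(-6,18 \right)}}{S{\left(-52,\frac{36}{49} \right)}} - \frac{2121}{-3061} = - \frac{7}{- \frac{39}{8}} - \frac{2121}{-3061} = \left(-7\right) \left(- \frac{8}{39}\right) - - \frac{2121}{3061} = \frac{56}{39} + \frac{2121}{3061} = \frac{254135}{119379}$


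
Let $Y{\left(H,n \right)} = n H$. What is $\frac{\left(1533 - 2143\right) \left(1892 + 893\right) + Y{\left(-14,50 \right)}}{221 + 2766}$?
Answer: $- \frac{1699550}{2987} \approx -568.98$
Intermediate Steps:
$Y{\left(H,n \right)} = H n$
$\frac{\left(1533 - 2143\right) \left(1892 + 893\right) + Y{\left(-14,50 \right)}}{221 + 2766} = \frac{\left(1533 - 2143\right) \left(1892 + 893\right) - 700}{221 + 2766} = \frac{\left(-610\right) 2785 - 700}{2987} = \left(-1698850 - 700\right) \frac{1}{2987} = \left(-1699550\right) \frac{1}{2987} = - \frac{1699550}{2987}$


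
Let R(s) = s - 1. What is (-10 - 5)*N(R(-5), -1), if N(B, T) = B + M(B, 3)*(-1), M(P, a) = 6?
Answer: 180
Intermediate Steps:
R(s) = -1 + s
N(B, T) = -6 + B (N(B, T) = B + 6*(-1) = B - 6 = -6 + B)
(-10 - 5)*N(R(-5), -1) = (-10 - 5)*(-6 + (-1 - 5)) = -15*(-6 - 6) = -15*(-12) = 180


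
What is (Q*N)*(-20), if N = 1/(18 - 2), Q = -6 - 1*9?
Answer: 75/4 ≈ 18.750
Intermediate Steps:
Q = -15 (Q = -6 - 9 = -15)
N = 1/16 ≈ 0.062500
(Q*N)*(-20) = -15*1/16*(-20) = -15/16*(-20) = 75/4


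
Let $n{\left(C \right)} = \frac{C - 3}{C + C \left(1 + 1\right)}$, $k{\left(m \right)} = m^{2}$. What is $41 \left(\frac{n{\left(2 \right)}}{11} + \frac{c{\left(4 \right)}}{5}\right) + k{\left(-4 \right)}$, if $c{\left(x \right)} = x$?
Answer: $\frac{15899}{330} \approx 48.179$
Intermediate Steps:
$n{\left(C \right)} = \frac{-3 + C}{3 C}$ ($n{\left(C \right)} = \frac{-3 + C}{C + C 2} = \frac{-3 + C}{C + 2 C} = \frac{-3 + C}{3 C}$)
$41 \left(\frac{n{\left(2 \right)}}{11} + \frac{c{\left(4 \right)}}{5}\right) + k{\left(-4 \right)} = 41 \left(\frac{\frac{1}{3} \cdot \frac{1}{2} \left(-3 + 2\right)}{11} + \frac{4}{5}\right) + \left(-4\right)^{2} = 41 \left(\frac{1}{3} \cdot \frac{1}{2} \left(-1\right) \frac{1}{11} + 4 \cdot \frac{1}{5}\right) + 16 = 41 \left(\left(- \frac{1}{6}\right) \frac{1}{11} + \frac{4}{5}\right) + 16 = 41 \left(- \frac{1}{66} + \frac{4}{5}\right) + 16 = 41 \cdot \frac{259}{330} + 16 = \frac{10619}{330} + 16 = \frac{15899}{330}$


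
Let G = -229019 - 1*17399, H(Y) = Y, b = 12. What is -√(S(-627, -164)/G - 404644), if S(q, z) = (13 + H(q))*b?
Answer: -4*I*√383917541498038/123209 ≈ -636.12*I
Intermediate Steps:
G = -246418 (G = -229019 - 17399 = -246418)
S(q, z) = 156 + 12*q (S(q, z) = (13 + q)*12 = 156 + 12*q)
-√(S(-627, -164)/G - 404644) = -√((156 + 12*(-627))/(-246418) - 404644) = -√((156 - 7524)*(-1/246418) - 404644) = -√(-7368*(-1/246418) - 404644) = -√(3684/123209 - 404644) = -√(-49855778912/123209) = -4*I*√383917541498038/123209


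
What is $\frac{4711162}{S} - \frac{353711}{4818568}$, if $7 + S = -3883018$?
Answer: $- \frac{24074523111791}{18710620008200} \approx -1.2867$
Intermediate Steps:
$S = -3883025$ ($S = -7 - 3883018 = -3883025$)
$\frac{4711162}{S} - \frac{353711}{4818568} = \frac{4711162}{-3883025} - \frac{353711}{4818568} = 4711162 \left(- \frac{1}{3883025}\right) - \frac{353711}{4818568} = - \frac{4711162}{3883025} - \frac{353711}{4818568} = - \frac{24074523111791}{18710620008200}$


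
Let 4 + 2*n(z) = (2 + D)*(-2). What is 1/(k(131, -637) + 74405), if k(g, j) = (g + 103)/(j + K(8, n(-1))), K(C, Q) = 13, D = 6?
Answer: 8/595237 ≈ 1.3440e-5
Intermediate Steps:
n(z) = -10 (n(z) = -2 + ((2 + 6)*(-2))/2 = -2 + (8*(-2))/2 = -2 + (½)*(-16) = -2 - 8 = -10)
k(g, j) = (103 + g)/(13 + j) (k(g, j) = (g + 103)/(j + 13) = (103 + g)/(13 + j))
1/(k(131, -637) + 74405) = 1/((103 + 131)/(13 - 637) + 74405) = 1/(234/(-624) + 74405) = 1/(-1/624*234 + 74405) = 1/(-3/8 + 74405) = 1/(595237/8) = 8/595237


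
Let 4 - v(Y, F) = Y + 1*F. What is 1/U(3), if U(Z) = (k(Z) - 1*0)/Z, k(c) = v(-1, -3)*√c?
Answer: √3/8 ≈ 0.21651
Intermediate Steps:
v(Y, F) = 4 - F - Y (v(Y, F) = 4 - (Y + 1*F) = 4 - (Y + F) = 4 - (F + Y) = 4 + (-F - Y) = 4 - F - Y)
k(c) = 8*√c (k(c) = (4 - 1*(-3) - 1*(-1))*√c = (4 + 3 + 1)*√c = 8*√c)
U(Z) = 8/√Z (U(Z) = (8*√Z - 1*0)/Z = (8*√Z + 0)/Z = (8*√Z)/Z = 8/√Z)
1/U(3) = 1/(8/√3) = 1/(8*(√3/3)) = 1/(8*√3/3) = √3/8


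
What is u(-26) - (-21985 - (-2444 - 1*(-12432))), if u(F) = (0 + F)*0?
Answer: 31973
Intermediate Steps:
u(F) = 0 (u(F) = F*0 = 0)
u(-26) - (-21985 - (-2444 - 1*(-12432))) = 0 - (-21985 - (-2444 - 1*(-12432))) = 0 - (-21985 - (-2444 + 12432)) = 0 - (-21985 - 1*9988) = 0 - (-21985 - 9988) = 0 - 1*(-31973) = 0 + 31973 = 31973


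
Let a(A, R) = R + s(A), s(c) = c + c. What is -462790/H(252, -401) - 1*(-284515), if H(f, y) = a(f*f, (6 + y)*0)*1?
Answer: 18067609165/63504 ≈ 2.8451e+5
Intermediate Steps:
s(c) = 2*c
a(A, R) = R + 2*A
H(f, y) = 2*f² (H(f, y) = ((6 + y)*0 + 2*(f*f))*1 = (0 + 2*f²)*1 = (2*f²)*1 = 2*f²)
-462790/H(252, -401) - 1*(-284515) = -462790/(2*252²) - 1*(-284515) = -462790/(2*63504) + 284515 = -462790/127008 + 284515 = -462790*1/127008 + 284515 = -231395/63504 + 284515 = 18067609165/63504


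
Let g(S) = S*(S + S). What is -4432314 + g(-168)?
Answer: -4375866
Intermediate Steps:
g(S) = 2*S² (g(S) = S*(2*S) = 2*S²)
-4432314 + g(-168) = -4432314 + 2*(-168)² = -4432314 + 2*28224 = -4432314 + 56448 = -4375866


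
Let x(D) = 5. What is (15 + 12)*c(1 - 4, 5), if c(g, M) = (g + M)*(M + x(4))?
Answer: 540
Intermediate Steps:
c(g, M) = (5 + M)*(M + g) (c(g, M) = (g + M)*(M + 5) = (M + g)*(5 + M) = (5 + M)*(M + g))
(15 + 12)*c(1 - 4, 5) = (15 + 12)*(5² + 5*5 + 5*(1 - 4) + 5*(1 - 4)) = 27*(25 + 25 + 5*(-3) + 5*(-3)) = 27*(25 + 25 - 15 - 15) = 27*20 = 540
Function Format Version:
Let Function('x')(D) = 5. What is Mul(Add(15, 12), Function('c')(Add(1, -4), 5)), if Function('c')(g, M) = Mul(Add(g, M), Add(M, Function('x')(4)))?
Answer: 540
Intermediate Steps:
Function('c')(g, M) = Mul(Add(5, M), Add(M, g)) (Function('c')(g, M) = Mul(Add(g, M), Add(M, 5)) = Mul(Add(M, g), Add(5, M)) = Mul(Add(5, M), Add(M, g)))
Mul(Add(15, 12), Function('c')(Add(1, -4), 5)) = Mul(Add(15, 12), Add(Pow(5, 2), Mul(5, 5), Mul(5, Add(1, -4)), Mul(5, Add(1, -4)))) = Mul(27, Add(25, 25, Mul(5, -3), Mul(5, -3))) = Mul(27, Add(25, 25, -15, -15)) = Mul(27, 20) = 540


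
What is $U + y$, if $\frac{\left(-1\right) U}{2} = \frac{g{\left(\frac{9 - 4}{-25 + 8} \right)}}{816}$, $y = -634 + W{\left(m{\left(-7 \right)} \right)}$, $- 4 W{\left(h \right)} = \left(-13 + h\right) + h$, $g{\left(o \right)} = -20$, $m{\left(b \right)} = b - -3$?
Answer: $- \frac{128255}{204} \approx -628.7$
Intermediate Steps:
$m{\left(b \right)} = 3 + b$ ($m{\left(b \right)} = b + 3 = 3 + b$)
$W{\left(h \right)} = \frac{13}{4} - \frac{h}{2}$ ($W{\left(h \right)} = - \frac{\left(-13 + h\right) + h}{4} = - \frac{-13 + 2 h}{4} = \frac{13}{4} - \frac{h}{2}$)
$y = - \frac{2515}{4}$ ($y = -634 + \left(\frac{13}{4} - \frac{3 - 7}{2}\right) = -634 + \left(\frac{13}{4} - -2\right) = -634 + \left(\frac{13}{4} + 2\right) = -634 + \frac{21}{4} = - \frac{2515}{4} \approx -628.75$)
$U = \frac{5}{102}$ ($U = - 2 \left(- \frac{20}{816}\right) = - 2 \left(\left(-20\right) \frac{1}{816}\right) = \left(-2\right) \left(- \frac{5}{204}\right) = \frac{5}{102} \approx 0.04902$)
$U + y = \frac{5}{102} - \frac{2515}{4} = - \frac{128255}{204}$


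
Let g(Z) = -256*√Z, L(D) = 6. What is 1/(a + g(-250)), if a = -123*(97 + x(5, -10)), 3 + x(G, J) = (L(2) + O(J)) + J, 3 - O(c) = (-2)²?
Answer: I/(-10947*I + 1280*√10) ≈ -8.0362e-5 + 2.9714e-5*I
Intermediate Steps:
O(c) = -1 (O(c) = 3 - 1*(-2)² = 3 - 1*4 = 3 - 4 = -1)
x(G, J) = 2 + J (x(G, J) = -3 + ((6 - 1) + J) = -3 + (5 + J) = 2 + J)
a = -10947 (a = -123*(97 + (2 - 10)) = -123*(97 - 8) = -123*89 = -10947)
1/(a + g(-250)) = 1/(-10947 - 1280*I*√10)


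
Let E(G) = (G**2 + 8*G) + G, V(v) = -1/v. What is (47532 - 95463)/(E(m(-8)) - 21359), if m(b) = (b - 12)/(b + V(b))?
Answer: 190238139/84657551 ≈ 2.2472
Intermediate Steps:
m(b) = (-12 + b)/(b - 1/b) (m(b) = (b - 12)/(b - 1/b) = (-12 + b)/(b - 1/b))
E(G) = G**2 + 9*G
(47532 - 95463)/(E(m(-8)) - 21359) = (47532 - 95463)/((-8*(-12 - 8)/(-1 + (-8)**2))*(9 - 8*(-12 - 8)/(-1 + (-8)**2)) - 21359) = -47931/((-8*(-20)/(-1 + 64))*(9 - 8*(-20)/(-1 + 64)) - 21359) = -47931/((-8*(-20)/63)*(9 - 8*(-20)/63) - 21359) = -47931/((-8*1/63*(-20))*(9 - 8*1/63*(-20)) - 21359) = -47931/(160*(9 + 160/63)/63 - 21359) = -47931/((160/63)*(727/63) - 21359) = -47931/(116320/3969 - 21359) = -47931/(-84657551/3969) = -47931*(-3969/84657551) = 190238139/84657551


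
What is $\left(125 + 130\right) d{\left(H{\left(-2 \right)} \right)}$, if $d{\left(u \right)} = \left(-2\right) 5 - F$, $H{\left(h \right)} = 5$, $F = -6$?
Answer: $-1020$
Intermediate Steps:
$d{\left(u \right)} = -4$ ($d{\left(u \right)} = \left(-2\right) 5 - -6 = -10 + 6 = -4$)
$\left(125 + 130\right) d{\left(H{\left(-2 \right)} \right)} = \left(125 + 130\right) \left(-4\right) = 255 \left(-4\right) = -1020$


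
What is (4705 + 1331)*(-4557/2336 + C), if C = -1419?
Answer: -5008885569/584 ≈ -8.5769e+6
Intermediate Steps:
(4705 + 1331)*(-4557/2336 + C) = (4705 + 1331)*(-4557/2336 - 1419) = 6036*(-4557*1/2336 - 1419) = 6036*(-4557/2336 - 1419) = 6036*(-3319341/2336) = -5008885569/584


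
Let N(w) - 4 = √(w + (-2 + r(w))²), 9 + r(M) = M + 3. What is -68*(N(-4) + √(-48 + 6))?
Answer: -272 - 136*√35 - 68*I*√42 ≈ -1076.6 - 440.69*I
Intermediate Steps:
r(M) = -6 + M (r(M) = -9 + (M + 3) = -9 + (3 + M) = -6 + M)
N(w) = 4 + √(w + (-8 + w)²) (N(w) = 4 + √(w + (-2 + (-6 + w))²) = 4 + √(w + (-8 + w)²))
-68*(N(-4) + √(-48 + 6)) = -68*((4 + √(-4 + (-8 - 4)²)) + √(-48 + 6)) = -68*((4 + √(-4 + (-12)²)) + √(-42)) = -68*((4 + √(-4 + 144)) + I*√42) = -68*((4 + √140) + I*√42) = -68*((4 + 2*√35) + I*√42) = -68*(4 + 2*√35 + I*√42) = -272 - 136*√35 - 68*I*√42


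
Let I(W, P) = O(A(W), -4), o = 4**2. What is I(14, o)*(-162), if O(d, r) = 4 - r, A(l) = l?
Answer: -1296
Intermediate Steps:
o = 16
I(W, P) = 8 (I(W, P) = 4 - 1*(-4) = 4 + 4 = 8)
I(14, o)*(-162) = 8*(-162) = -1296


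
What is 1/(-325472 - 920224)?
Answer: -1/1245696 ≈ -8.0276e-7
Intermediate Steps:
1/(-325472 - 920224) = 1/(-1245696) = -1/1245696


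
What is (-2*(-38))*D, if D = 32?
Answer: 2432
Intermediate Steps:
(-2*(-38))*D = -2*(-38)*32 = 76*32 = 2432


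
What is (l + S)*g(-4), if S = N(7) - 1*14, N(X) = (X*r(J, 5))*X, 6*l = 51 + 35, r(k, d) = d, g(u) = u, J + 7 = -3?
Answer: -2944/3 ≈ -981.33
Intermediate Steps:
J = -10 (J = -7 - 3 = -10)
l = 43/3 (l = (51 + 35)/6 = (1/6)*86 = 43/3 ≈ 14.333)
N(X) = 5*X**2 (N(X) = (X*5)*X = (5*X)*X = 5*X**2)
S = 231 (S = 5*7**2 - 1*14 = 5*49 - 14 = 245 - 14 = 231)
(l + S)*g(-4) = (43/3 + 231)*(-4) = (736/3)*(-4) = -2944/3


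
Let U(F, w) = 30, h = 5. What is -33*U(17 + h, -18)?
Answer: -990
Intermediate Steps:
-33*U(17 + h, -18) = -33*30 = -990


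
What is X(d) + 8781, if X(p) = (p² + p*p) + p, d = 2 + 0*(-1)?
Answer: 8791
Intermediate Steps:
d = 2 (d = 2 + 0 = 2)
X(p) = p + 2*p² (X(p) = (p² + p²) + p = 2*p² + p = p + 2*p²)
X(d) + 8781 = 2*(1 + 2*2) + 8781 = 2*(1 + 4) + 8781 = 2*5 + 8781 = 10 + 8781 = 8791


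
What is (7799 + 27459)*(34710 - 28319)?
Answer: 225333878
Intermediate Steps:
(7799 + 27459)*(34710 - 28319) = 35258*6391 = 225333878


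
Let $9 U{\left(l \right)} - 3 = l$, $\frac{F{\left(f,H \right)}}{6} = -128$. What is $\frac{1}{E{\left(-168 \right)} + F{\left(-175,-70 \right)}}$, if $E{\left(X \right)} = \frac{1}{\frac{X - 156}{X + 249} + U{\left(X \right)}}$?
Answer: $- \frac{67}{51459} \approx -0.001302$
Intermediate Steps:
$F{\left(f,H \right)} = -768$ ($F{\left(f,H \right)} = 6 \left(-128\right) = -768$)
$U{\left(l \right)} = \frac{1}{3} + \frac{l}{9}$
$E{\left(X \right)} = \frac{1}{\frac{1}{3} + \frac{X}{9} + \frac{-156 + X}{249 + X}}$ ($E{\left(X \right)} = \frac{1}{\frac{X - 156}{X + 249} + \left(\frac{1}{3} + \frac{X}{9}\right)} = \frac{1}{\frac{-156 + X}{249 + X} + \left(\frac{1}{3} + \frac{X}{9}\right)} = \frac{1}{\frac{1}{3} + \frac{X}{9} + \frac{-156 + X}{249 + X}}$)
$\frac{1}{E{\left(-168 \right)} + F{\left(-175,-70 \right)}} = \frac{1}{\frac{9 \left(249 - 168\right)}{-657 + \left(-168\right)^{2} + 261 \left(-168\right)} - 768} = \frac{1}{9 \frac{1}{-657 + 28224 - 43848} \cdot 81 - 768} = \frac{1}{9 \frac{1}{-16281} \cdot 81 - 768} = \frac{1}{9 \left(- \frac{1}{16281}\right) 81 - 768} = \frac{1}{- \frac{3}{67} - 768} = \frac{1}{- \frac{51459}{67}} = - \frac{67}{51459}$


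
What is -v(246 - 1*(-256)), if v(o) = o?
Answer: -502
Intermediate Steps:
-v(246 - 1*(-256)) = -(246 - 1*(-256)) = -(246 + 256) = -1*502 = -502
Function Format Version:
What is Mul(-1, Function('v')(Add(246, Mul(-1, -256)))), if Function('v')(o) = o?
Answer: -502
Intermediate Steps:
Mul(-1, Function('v')(Add(246, Mul(-1, -256)))) = Mul(-1, Add(246, Mul(-1, -256))) = Mul(-1, Add(246, 256)) = Mul(-1, 502) = -502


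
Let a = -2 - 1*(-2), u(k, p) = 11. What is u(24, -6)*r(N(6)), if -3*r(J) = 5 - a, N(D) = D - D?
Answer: -55/3 ≈ -18.333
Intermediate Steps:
a = 0 (a = -2 + 2 = 0)
N(D) = 0
r(J) = -5/3 (r(J) = -(5 - 1*0)/3 = -(5 + 0)/3 = -⅓*5 = -5/3)
u(24, -6)*r(N(6)) = 11*(-5/3) = -55/3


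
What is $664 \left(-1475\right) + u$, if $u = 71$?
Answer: $-979329$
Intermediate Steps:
$664 \left(-1475\right) + u = 664 \left(-1475\right) + 71 = -979400 + 71 = -979329$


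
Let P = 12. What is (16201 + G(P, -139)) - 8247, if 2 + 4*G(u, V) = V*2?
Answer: 7884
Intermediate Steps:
G(u, V) = -½ + V/2 (G(u, V) = -½ + (V*2)/4 = -½ + (2*V)/4 = -½ + V/2)
(16201 + G(P, -139)) - 8247 = (16201 + (-½ + (½)*(-139))) - 8247 = (16201 + (-½ - 139/2)) - 8247 = (16201 - 70) - 8247 = 16131 - 8247 = 7884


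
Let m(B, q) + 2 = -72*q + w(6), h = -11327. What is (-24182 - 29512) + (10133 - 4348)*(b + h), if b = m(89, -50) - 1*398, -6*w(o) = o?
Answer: -47074174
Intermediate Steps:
w(o) = -o/6
m(B, q) = -3 - 72*q (m(B, q) = -2 + (-72*q - ⅙*6) = -2 + (-72*q - 1) = -2 + (-1 - 72*q) = -3 - 72*q)
b = 3199 (b = (-3 - 72*(-50)) - 1*398 = (-3 + 3600) - 398 = 3597 - 398 = 3199)
(-24182 - 29512) + (10133 - 4348)*(b + h) = (-24182 - 29512) + (10133 - 4348)*(3199 - 11327) = -53694 + 5785*(-8128) = -53694 - 47020480 = -47074174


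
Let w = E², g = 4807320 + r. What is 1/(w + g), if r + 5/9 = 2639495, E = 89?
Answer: 9/67092619 ≈ 1.3414e-7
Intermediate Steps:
r = 23755450/9 (r = -5/9 + 2639495 = 23755450/9 ≈ 2.6395e+6)
g = 67021330/9 (g = 4807320 + 23755450/9 = 67021330/9 ≈ 7.4468e+6)
w = 7921 (w = 89² = 7921)
1/(w + g) = 1/(7921 + 67021330/9) = 1/(67092619/9) = 9/67092619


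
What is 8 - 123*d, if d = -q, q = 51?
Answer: 6281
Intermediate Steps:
d = -51 (d = -1*51 = -51)
8 - 123*d = 8 - 123*(-51) = 8 + 6273 = 6281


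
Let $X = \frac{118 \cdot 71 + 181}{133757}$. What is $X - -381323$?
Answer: $\frac{51004629070}{133757} \approx 3.8132 \cdot 10^{5}$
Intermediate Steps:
$X = \frac{8559}{133757}$ ($X = \left(8378 + 181\right) \frac{1}{133757} = 8559 \cdot \frac{1}{133757} = \frac{8559}{133757} \approx 0.063989$)
$X - -381323 = \frac{8559}{133757} - -381323 = \frac{8559}{133757} + 381323 = \frac{51004629070}{133757}$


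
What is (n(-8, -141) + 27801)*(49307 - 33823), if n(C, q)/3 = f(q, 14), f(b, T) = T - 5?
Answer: 430888752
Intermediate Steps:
f(b, T) = -5 + T
n(C, q) = 27 (n(C, q) = 3*(-5 + 14) = 3*9 = 27)
(n(-8, -141) + 27801)*(49307 - 33823) = (27 + 27801)*(49307 - 33823) = 27828*15484 = 430888752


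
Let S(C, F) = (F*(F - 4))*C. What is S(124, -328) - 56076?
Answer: 13447028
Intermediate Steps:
S(C, F) = C*F*(-4 + F) (S(C, F) = (F*(-4 + F))*C = C*F*(-4 + F))
S(124, -328) - 56076 = 124*(-328)*(-4 - 328) - 56076 = 124*(-328)*(-332) - 56076 = 13503104 - 56076 = 13447028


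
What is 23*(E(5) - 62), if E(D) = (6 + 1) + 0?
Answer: -1265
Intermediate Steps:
E(D) = 7 (E(D) = 7 + 0 = 7)
23*(E(5) - 62) = 23*(7 - 62) = 23*(-55) = -1265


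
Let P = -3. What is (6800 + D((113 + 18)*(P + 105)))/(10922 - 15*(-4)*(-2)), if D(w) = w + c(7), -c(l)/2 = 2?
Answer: 10079/5401 ≈ 1.8661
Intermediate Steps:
c(l) = -4 (c(l) = -2*2 = -4)
D(w) = -4 + w (D(w) = w - 4 = -4 + w)
(6800 + D((113 + 18)*(P + 105)))/(10922 - 15*(-4)*(-2)) = (6800 + (-4 + (113 + 18)*(-3 + 105)))/(10922 - 15*(-4)*(-2)) = (6800 + (-4 + 131*102))/(10922 + 60*(-2)) = (6800 + (-4 + 13362))/(10922 - 120) = (6800 + 13358)/10802 = 20158*(1/10802) = 10079/5401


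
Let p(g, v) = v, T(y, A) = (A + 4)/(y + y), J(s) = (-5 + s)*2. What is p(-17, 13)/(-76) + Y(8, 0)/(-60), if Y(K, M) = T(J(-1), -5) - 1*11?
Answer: 317/27360 ≈ 0.011586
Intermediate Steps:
J(s) = -10 + 2*s
T(y, A) = (4 + A)/(2*y) (T(y, A) = (4 + A)/((2*y)) = (4 + A)*(1/(2*y)) = (4 + A)/(2*y))
Y(K, M) = -263/24 (Y(K, M) = (4 - 5)/(2*(-10 + 2*(-1))) - 1*11 = (½)*(-1)/(-10 - 2) - 11 = (½)*(-1)/(-12) - 11 = (½)*(-1/12)*(-1) - 11 = 1/24 - 11 = -263/24)
p(-17, 13)/(-76) + Y(8, 0)/(-60) = 13/(-76) - 263/24/(-60) = 13*(-1/76) - 263/24*(-1/60) = -13/76 + 263/1440 = 317/27360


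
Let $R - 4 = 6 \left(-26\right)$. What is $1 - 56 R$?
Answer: $8513$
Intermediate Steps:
$R = -152$ ($R = 4 + 6 \left(-26\right) = 4 - 156 = -152$)
$1 - 56 R = 1 - -8512 = 1 + 8512 = 8513$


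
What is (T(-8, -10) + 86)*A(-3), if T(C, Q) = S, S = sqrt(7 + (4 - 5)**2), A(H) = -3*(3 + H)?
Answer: 0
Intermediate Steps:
A(H) = -9 - 3*H
S = 2*sqrt(2) (S = sqrt(7 + (-1)**2) = sqrt(7 + 1) = sqrt(8) = 2*sqrt(2) ≈ 2.8284)
T(C, Q) = 2*sqrt(2)
(T(-8, -10) + 86)*A(-3) = (2*sqrt(2) + 86)*(-9 - 3*(-3)) = (86 + 2*sqrt(2))*(-9 + 9) = (86 + 2*sqrt(2))*0 = 0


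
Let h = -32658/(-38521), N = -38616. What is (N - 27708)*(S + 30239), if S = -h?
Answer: -77254451276964/38521 ≈ -2.0055e+9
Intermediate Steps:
h = 32658/38521 (h = -32658*(-1/38521) = 32658/38521 ≈ 0.84780)
S = -32658/38521 (S = -1*32658/38521 = -32658/38521 ≈ -0.84780)
(N - 27708)*(S + 30239) = (-38616 - 27708)*(-32658/38521 + 30239) = -66324*1164803861/38521 = -77254451276964/38521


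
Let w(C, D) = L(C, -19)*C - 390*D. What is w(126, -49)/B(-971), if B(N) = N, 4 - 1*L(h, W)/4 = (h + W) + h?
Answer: 96306/971 ≈ 99.182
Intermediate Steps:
L(h, W) = 16 - 8*h - 4*W (L(h, W) = 16 - 4*((h + W) + h) = 16 - 4*((W + h) + h) = 16 - 4*(W + 2*h) = 16 + (-8*h - 4*W) = 16 - 8*h - 4*W)
w(C, D) = -390*D + C*(92 - 8*C) (w(C, D) = (16 - 8*C - 4*(-19))*C - 390*D = (16 - 8*C + 76)*C - 390*D = (92 - 8*C)*C - 390*D = C*(92 - 8*C) - 390*D = -390*D + C*(92 - 8*C))
w(126, -49)/B(-971) = (-390*(-49) - 8*126² + 92*126)/(-971) = (19110 - 8*15876 + 11592)*(-1/971) = (19110 - 127008 + 11592)*(-1/971) = -96306*(-1/971) = 96306/971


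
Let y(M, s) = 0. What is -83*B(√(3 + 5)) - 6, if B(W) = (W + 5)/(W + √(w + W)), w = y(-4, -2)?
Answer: (-415 - 178*√2 - 6*2^(¾))/(2^(¾) + 2*√2) ≈ -150.06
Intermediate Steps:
w = 0
B(W) = (5 + W)/(W + √W) (B(W) = (W + 5)/(W + √(0 + W)) = (5 + W)/(W + √W))
-83*B(√(3 + 5)) - 6 = -83*(5 + √(3 + 5))/(√(3 + 5) + √(√(3 + 5))) - 6 = -83*(5 + √8)/(√8 + √(√8)) - 6 = -83*(5 + 2*√2)/(2*√2 + √(2*√2)) - 6 = -83*(5 + 2*√2)/(2*√2 + 2^(¾)) - 6 = -83*(5 + 2*√2)/(2^(¾) + 2*√2) - 6 = -6 - 83*(5 + 2*√2)/(2^(¾) + 2*√2)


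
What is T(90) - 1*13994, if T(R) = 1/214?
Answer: -2994715/214 ≈ -13994.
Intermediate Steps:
T(R) = 1/214
T(90) - 1*13994 = 1/214 - 1*13994 = 1/214 - 13994 = -2994715/214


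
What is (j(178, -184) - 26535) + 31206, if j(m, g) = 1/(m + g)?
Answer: 28025/6 ≈ 4670.8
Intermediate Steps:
j(m, g) = 1/(g + m)
(j(178, -184) - 26535) + 31206 = (1/(-184 + 178) - 26535) + 31206 = (1/(-6) - 26535) + 31206 = (-⅙ - 26535) + 31206 = -159211/6 + 31206 = 28025/6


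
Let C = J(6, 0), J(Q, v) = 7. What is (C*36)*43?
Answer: 10836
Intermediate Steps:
C = 7
(C*36)*43 = (7*36)*43 = 252*43 = 10836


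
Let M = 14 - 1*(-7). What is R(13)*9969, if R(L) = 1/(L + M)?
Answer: 9969/34 ≈ 293.21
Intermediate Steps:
M = 21 (M = 14 + 7 = 21)
R(L) = 1/(21 + L) (R(L) = 1/(L + 21) = 1/(21 + L))
R(13)*9969 = 9969/(21 + 13) = 9969/34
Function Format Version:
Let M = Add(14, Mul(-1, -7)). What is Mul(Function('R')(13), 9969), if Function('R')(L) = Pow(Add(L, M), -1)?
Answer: Rational(9969, 34) ≈ 293.21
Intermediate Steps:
M = 21 (M = Add(14, 7) = 21)
Function('R')(L) = Pow(Add(21, L), -1) (Function('R')(L) = Pow(Add(L, 21), -1) = Pow(Add(21, L), -1))
Mul(Function('R')(13), 9969) = Mul(Pow(Add(21, 13), -1), 9969) = Mul(Pow(34, -1), 9969) = Mul(Rational(1, 34), 9969) = Rational(9969, 34)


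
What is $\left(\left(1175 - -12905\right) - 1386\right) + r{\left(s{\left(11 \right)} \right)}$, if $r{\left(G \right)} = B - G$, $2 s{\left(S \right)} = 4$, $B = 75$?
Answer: $12767$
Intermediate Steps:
$s{\left(S \right)} = 2$ ($s{\left(S \right)} = \frac{1}{2} \cdot 4 = 2$)
$r{\left(G \right)} = 75 - G$
$\left(\left(1175 - -12905\right) - 1386\right) + r{\left(s{\left(11 \right)} \right)} = \left(\left(1175 - -12905\right) - 1386\right) + \left(75 - 2\right) = \left(\left(1175 + 12905\right) - 1386\right) + \left(75 - 2\right) = \left(14080 - 1386\right) + 73 = 12694 + 73 = 12767$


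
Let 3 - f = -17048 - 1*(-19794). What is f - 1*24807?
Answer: -27550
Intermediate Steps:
f = -2743 (f = 3 - (-17048 - 1*(-19794)) = 3 - (-17048 + 19794) = 3 - 1*2746 = 3 - 2746 = -2743)
f - 1*24807 = -2743 - 1*24807 = -2743 - 24807 = -27550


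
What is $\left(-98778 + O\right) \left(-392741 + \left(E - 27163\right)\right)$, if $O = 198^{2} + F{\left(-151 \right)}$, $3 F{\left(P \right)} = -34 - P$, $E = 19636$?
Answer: $23829955380$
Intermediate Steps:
$F{\left(P \right)} = - \frac{34}{3} - \frac{P}{3}$ ($F{\left(P \right)} = \frac{-34 - P}{3} = - \frac{34}{3} - \frac{P}{3}$)
$O = 39243$ ($O = 198^{2} - -39 = 39204 + \left(- \frac{34}{3} + \frac{151}{3}\right) = 39204 + 39 = 39243$)
$\left(-98778 + O\right) \left(-392741 + \left(E - 27163\right)\right) = \left(-98778 + 39243\right) \left(-392741 + \left(19636 - 27163\right)\right) = - 59535 \left(-392741 - 7527\right) = \left(-59535\right) \left(-400268\right) = 23829955380$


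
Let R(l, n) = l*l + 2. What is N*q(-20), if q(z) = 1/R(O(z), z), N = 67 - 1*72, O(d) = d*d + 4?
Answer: -5/163218 ≈ -3.0634e-5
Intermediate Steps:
O(d) = 4 + d**2 (O(d) = d**2 + 4 = 4 + d**2)
N = -5 (N = 67 - 72 = -5)
R(l, n) = 2 + l**2 (R(l, n) = l**2 + 2 = 2 + l**2)
q(z) = 1/(2 + (4 + z**2)**2)
N*q(-20) = -5/(2 + (4 + (-20)**2)**2) = -5/(2 + (4 + 400)**2) = -5/(2 + 404**2) = -5/(2 + 163216) = -5/163218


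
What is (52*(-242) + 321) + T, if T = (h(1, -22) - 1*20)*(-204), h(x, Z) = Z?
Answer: -3695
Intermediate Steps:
T = 8568 (T = (-22 - 1*20)*(-204) = (-22 - 20)*(-204) = -42*(-204) = 8568)
(52*(-242) + 321) + T = (52*(-242) + 321) + 8568 = (-12584 + 321) + 8568 = -12263 + 8568 = -3695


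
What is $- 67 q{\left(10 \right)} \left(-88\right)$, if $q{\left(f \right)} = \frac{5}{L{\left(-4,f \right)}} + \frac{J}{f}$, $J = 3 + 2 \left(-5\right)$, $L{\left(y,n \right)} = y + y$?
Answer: $- \frac{39061}{5} \approx -7812.2$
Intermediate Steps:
$L{\left(y,n \right)} = 2 y$
$J = -7$ ($J = 3 - 10 = -7$)
$q{\left(f \right)} = - \frac{5}{8} - \frac{7}{f}$ ($q{\left(f \right)} = \frac{5}{2 \left(-4\right)} - \frac{7}{f} = \frac{5}{-8} - \frac{7}{f} = 5 \left(- \frac{1}{8}\right) - \frac{7}{f} = - \frac{5}{8} - \frac{7}{f}$)
$- 67 q{\left(10 \right)} \left(-88\right) = - 67 \left(- \frac{5}{8} - \frac{7}{10}\right) \left(-88\right) = \left(-67\right) \left(- \frac{53}{40}\right) \left(-88\right) = \frac{3551}{40} \left(-88\right) = - \frac{39061}{5}$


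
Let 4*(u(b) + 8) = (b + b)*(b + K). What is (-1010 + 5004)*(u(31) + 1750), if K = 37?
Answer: 11167224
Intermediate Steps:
u(b) = -8 + b*(37 + b)/2 (u(b) = -8 + ((b + b)*(b + 37))/4 = -8 + ((2*b)*(37 + b))/4 = -8 + (2*b*(37 + b))/4 = -8 + b*(37 + b)/2)
(-1010 + 5004)*(u(31) + 1750) = (-1010 + 5004)*((-8 + (½)*31² + (37/2)*31) + 1750) = 3994*((-8 + (½)*961 + 1147/2) + 1750) = 3994*((-8 + 961/2 + 1147/2) + 1750) = 3994*(1046 + 1750) = 3994*2796 = 11167224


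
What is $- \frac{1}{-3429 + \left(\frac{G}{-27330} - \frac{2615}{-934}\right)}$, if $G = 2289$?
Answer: $\frac{2127185}{7288339863} \approx 0.00029186$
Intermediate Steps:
$- \frac{1}{-3429 + \left(\frac{G}{-27330} - \frac{2615}{-934}\right)} = - \frac{1}{-3429 + \left(\frac{2289}{-27330} - \frac{2615}{-934}\right)} = - \frac{1}{-3429 + \left(2289 \left(- \frac{1}{27330}\right) - - \frac{2615}{934}\right)} = - \frac{1}{-3429 + \left(- \frac{763}{9110} + \frac{2615}{934}\right)} = - \frac{1}{-3429 + \frac{5777502}{2127185}} = - \frac{1}{- \frac{7288339863}{2127185}} = \left(-1\right) \left(- \frac{2127185}{7288339863}\right) = \frac{2127185}{7288339863}$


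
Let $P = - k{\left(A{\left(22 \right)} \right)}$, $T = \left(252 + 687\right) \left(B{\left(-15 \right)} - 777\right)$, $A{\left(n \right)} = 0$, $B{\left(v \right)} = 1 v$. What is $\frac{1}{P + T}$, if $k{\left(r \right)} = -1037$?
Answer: $- \frac{1}{742651} \approx -1.3465 \cdot 10^{-6}$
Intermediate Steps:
$B{\left(v \right)} = v$
$T = -743688$ ($T = \left(252 + 687\right) \left(-15 - 777\right) = 939 \left(-792\right) = -743688$)
$P = 1037$ ($P = \left(-1\right) \left(-1037\right) = 1037$)
$\frac{1}{P + T} = \frac{1}{1037 - 743688} = \frac{1}{-742651} = - \frac{1}{742651}$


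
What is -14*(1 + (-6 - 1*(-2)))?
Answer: 42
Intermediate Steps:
-14*(1 + (-6 - 1*(-2))) = -14*(1 + (-6 + 2)) = -14*(1 - 4) = -14*(-3) = 42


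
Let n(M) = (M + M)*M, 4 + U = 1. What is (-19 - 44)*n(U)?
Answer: -1134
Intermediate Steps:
U = -3 (U = -4 + 1 = -3)
n(M) = 2*M**2 (n(M) = (2*M)*M = 2*M**2)
(-19 - 44)*n(U) = (-19 - 44)*(2*(-3)**2) = -126*9 = -63*18 = -1134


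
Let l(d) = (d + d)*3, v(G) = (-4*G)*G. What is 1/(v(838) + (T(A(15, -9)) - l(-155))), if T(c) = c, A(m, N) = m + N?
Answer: -1/2808040 ≈ -3.5612e-7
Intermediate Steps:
v(G) = -4*G**2
A(m, N) = N + m
l(d) = 6*d (l(d) = (2*d)*3 = 6*d)
1/(v(838) + (T(A(15, -9)) - l(-155))) = 1/(-4*838**2 + ((-9 + 15) - 6*(-155))) = 1/(-4*702244 + (6 - 1*(-930))) = 1/(-2808976 + (6 + 930)) = 1/(-2808976 + 936) = 1/(-2808040) = -1/2808040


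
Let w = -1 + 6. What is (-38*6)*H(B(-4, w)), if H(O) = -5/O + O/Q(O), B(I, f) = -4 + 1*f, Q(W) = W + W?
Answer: 1026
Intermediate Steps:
Q(W) = 2*W
w = 5
B(I, f) = -4 + f
H(O) = 1/2 - 5/O (H(O) = -5/O + O/((2*O)) = -5/O + O*(1/(2*O)) = -5/O + 1/2 = 1/2 - 5/O)
(-38*6)*H(B(-4, w)) = (-38*6)*((-10 + (-4 + 5))/(2*(-4 + 5))) = -114*(-10 + 1)/1 = -114*(-9) = -228*(-9/2) = 1026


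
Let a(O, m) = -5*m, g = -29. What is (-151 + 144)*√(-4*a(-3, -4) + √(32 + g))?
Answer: -7*I*√(80 - √3) ≈ -61.928*I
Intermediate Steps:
(-151 + 144)*√(-4*a(-3, -4) + √(32 + g)) = (-151 + 144)*√(-(-20)*(-4) + √(32 - 29)) = -7*√(-4*20 + √3) = -7*√(-80 + √3)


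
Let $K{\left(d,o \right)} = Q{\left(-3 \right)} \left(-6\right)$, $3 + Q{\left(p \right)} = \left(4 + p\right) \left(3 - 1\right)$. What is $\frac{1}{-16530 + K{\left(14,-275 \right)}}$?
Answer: $- \frac{1}{16524} \approx -6.0518 \cdot 10^{-5}$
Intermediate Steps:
$Q{\left(p \right)} = 5 + 2 p$ ($Q{\left(p \right)} = -3 + \left(4 + p\right) \left(3 - 1\right) = -3 + \left(4 + p\right) 2 = -3 + \left(8 + 2 p\right) = 5 + 2 p$)
$K{\left(d,o \right)} = 6$ ($K{\left(d,o \right)} = \left(5 + 2 \left(-3\right)\right) \left(-6\right) = \left(5 - 6\right) \left(-6\right) = \left(-1\right) \left(-6\right) = 6$)
$\frac{1}{-16530 + K{\left(14,-275 \right)}} = \frac{1}{-16530 + 6} = \frac{1}{-16524} = - \frac{1}{16524}$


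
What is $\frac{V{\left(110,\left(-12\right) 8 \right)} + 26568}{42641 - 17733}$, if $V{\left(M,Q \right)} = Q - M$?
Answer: $\frac{13181}{12454} \approx 1.0584$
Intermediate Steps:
$\frac{V{\left(110,\left(-12\right) 8 \right)} + 26568}{42641 - 17733} = \frac{\left(\left(-12\right) 8 - 110\right) + 26568}{42641 - 17733} = \frac{\left(-96 - 110\right) + 26568}{24908} = \left(-206 + 26568\right) \frac{1}{24908} = 26362 \cdot \frac{1}{24908} = \frac{13181}{12454}$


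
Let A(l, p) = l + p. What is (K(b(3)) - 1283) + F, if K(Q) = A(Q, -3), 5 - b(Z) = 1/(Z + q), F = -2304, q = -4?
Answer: -3584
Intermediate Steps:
b(Z) = 5 - 1/(-4 + Z) (b(Z) = 5 - 1/(Z - 4) = 5 - 1/(-4 + Z))
K(Q) = -3 + Q (K(Q) = Q - 3 = -3 + Q)
(K(b(3)) - 1283) + F = ((-3 + (-21 + 5*3)/(-4 + 3)) - 1283) - 2304 = ((-3 + (-21 + 15)/(-1)) - 1283) - 2304 = ((-3 - 1*(-6)) - 1283) - 2304 = ((-3 + 6) - 1283) - 2304 = (3 - 1283) - 2304 = -1280 - 2304 = -3584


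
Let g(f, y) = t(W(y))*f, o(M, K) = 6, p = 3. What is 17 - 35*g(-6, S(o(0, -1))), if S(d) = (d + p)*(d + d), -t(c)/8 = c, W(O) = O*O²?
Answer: -2116316143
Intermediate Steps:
W(O) = O³
t(c) = -8*c
S(d) = 2*d*(3 + d) (S(d) = (d + 3)*(d + d) = (3 + d)*(2*d) = 2*d*(3 + d))
g(f, y) = -8*f*y³ (g(f, y) = (-8*y³)*f = -8*f*y³)
17 - 35*g(-6, S(o(0, -1))) = 17 - (-280)*(-6)*(2*6*(3 + 6))³ = 17 - (-280)*(-6)*(2*6*9)³ = 17 - (-280)*(-6)*108³ = 17 - (-280)*(-6)*1259712 = 17 - 35*60466176 = 17 - 2116316160 = -2116316143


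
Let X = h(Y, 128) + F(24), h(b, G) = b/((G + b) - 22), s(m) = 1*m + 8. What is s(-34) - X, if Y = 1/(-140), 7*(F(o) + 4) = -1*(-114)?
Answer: -3976845/103873 ≈ -38.286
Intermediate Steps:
F(o) = 86/7 (F(o) = -4 + (-1*(-114))/7 = -4 + (⅐)*114 = -4 + 114/7 = 86/7)
s(m) = 8 + m (s(m) = m + 8 = 8 + m)
Y = -1/140 ≈ -0.0071429
h(b, G) = b/(-22 + G + b)
X = 1276147/103873 (X = -1/(140*(-22 + 128 - 1/140)) + 86/7 = -1/(140*14839/140) + 86/7 = -1/140*140/14839 + 86/7 = -1/14839 + 86/7 = 1276147/103873 ≈ 12.286)
s(-34) - X = (8 - 34) - 1*1276147/103873 = -26 - 1276147/103873 = -3976845/103873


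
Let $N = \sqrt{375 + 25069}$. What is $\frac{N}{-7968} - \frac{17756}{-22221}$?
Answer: $\frac{17756}{22221} - \frac{\sqrt{6361}}{3984} \approx 0.77905$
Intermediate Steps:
$N = 2 \sqrt{6361}$ ($N = \sqrt{25444} = 2 \sqrt{6361} \approx 159.51$)
$\frac{N}{-7968} - \frac{17756}{-22221} = \frac{2 \sqrt{6361}}{-7968} - \frac{17756}{-22221} = 2 \sqrt{6361} \left(- \frac{1}{7968}\right) - - \frac{17756}{22221} = - \frac{\sqrt{6361}}{3984} + \frac{17756}{22221} = \frac{17756}{22221} - \frac{\sqrt{6361}}{3984}$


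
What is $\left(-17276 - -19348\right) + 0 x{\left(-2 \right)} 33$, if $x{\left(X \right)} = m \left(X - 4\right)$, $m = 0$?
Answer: $2072$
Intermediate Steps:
$x{\left(X \right)} = 0$ ($x{\left(X \right)} = 0 \left(X - 4\right) = 0 \left(-4 + X\right) = 0$)
$\left(-17276 - -19348\right) + 0 x{\left(-2 \right)} 33 = \left(-17276 - -19348\right) + 0 \cdot 0 \cdot 33 = \left(-17276 + 19348\right) + 0 \cdot 33 = 2072 + 0 = 2072$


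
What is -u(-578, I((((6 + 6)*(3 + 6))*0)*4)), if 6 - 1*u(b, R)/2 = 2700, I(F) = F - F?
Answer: 5388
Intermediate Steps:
I(F) = 0
u(b, R) = -5388 (u(b, R) = 12 - 2*2700 = 12 - 5400 = -5388)
-u(-578, I((((6 + 6)*(3 + 6))*0)*4)) = -1*(-5388) = 5388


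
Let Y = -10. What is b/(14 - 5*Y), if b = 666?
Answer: 333/32 ≈ 10.406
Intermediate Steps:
b/(14 - 5*Y) = 666/(14 - 5*(-10)) = 666/(14 + 50) = 666/64 = 666*(1/64) = 333/32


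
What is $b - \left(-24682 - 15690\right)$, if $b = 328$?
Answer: $40700$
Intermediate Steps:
$b - \left(-24682 - 15690\right) = 328 - \left(-24682 - 15690\right) = 328 - -40372 = 328 + 40372 = 40700$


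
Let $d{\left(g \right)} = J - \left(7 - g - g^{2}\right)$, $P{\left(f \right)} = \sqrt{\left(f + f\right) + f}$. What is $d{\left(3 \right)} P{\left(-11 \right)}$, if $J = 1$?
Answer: $6 i \sqrt{33} \approx 34.467 i$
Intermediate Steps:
$P{\left(f \right)} = \sqrt{3} \sqrt{f}$ ($P{\left(f \right)} = \sqrt{2 f + f} = \sqrt{3 f} = \sqrt{3} \sqrt{f}$)
$d{\left(g \right)} = -6 + g + g^{2}$ ($d{\left(g \right)} = 1 - \left(7 - g - g^{2}\right) = 1 + \left(-7 + g + g^{2}\right) = -6 + g + g^{2}$)
$d{\left(3 \right)} P{\left(-11 \right)} = \left(-6 + 3 + 3^{2}\right) \sqrt{3} \sqrt{-11} = \left(-6 + 3 + 9\right) \sqrt{3} i \sqrt{11} = 6 i \sqrt{33}$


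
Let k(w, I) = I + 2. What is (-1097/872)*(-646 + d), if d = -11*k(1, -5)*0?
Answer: 354331/436 ≈ 812.69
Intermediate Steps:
k(w, I) = 2 + I
d = 0 (d = -11*(2 - 5)*0 = -11*(-3)*0 = 33*0 = 0)
(-1097/872)*(-646 + d) = (-1097/872)*(-646 + 0) = -1097*1/872*(-646) = -1097/872*(-646) = 354331/436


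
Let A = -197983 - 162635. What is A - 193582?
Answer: -554200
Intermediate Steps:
A = -360618
A - 193582 = -360618 - 193582 = -554200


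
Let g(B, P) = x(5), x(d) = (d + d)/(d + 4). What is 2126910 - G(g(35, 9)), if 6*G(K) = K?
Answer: 57426565/27 ≈ 2.1269e+6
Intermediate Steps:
x(d) = 2*d/(4 + d) (x(d) = (2*d)/(4 + d) = 2*d/(4 + d))
g(B, P) = 10/9 (g(B, P) = 2*5/(4 + 5) = 2*5/9 = 2*5*(1/9) = 10/9)
G(K) = K/6
2126910 - G(g(35, 9)) = 2126910 - 10/(6*9) = 2126910 - 1*5/27 = 2126910 - 5/27 = 57426565/27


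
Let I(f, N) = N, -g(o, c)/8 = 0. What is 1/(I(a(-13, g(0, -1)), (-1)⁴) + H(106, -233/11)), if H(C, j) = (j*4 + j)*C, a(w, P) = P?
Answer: -11/123479 ≈ -8.9084e-5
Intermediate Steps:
g(o, c) = 0 (g(o, c) = -8*0 = 0)
H(C, j) = 5*C*j (H(C, j) = (4*j + j)*C = (5*j)*C = 5*C*j)
1/(I(a(-13, g(0, -1)), (-1)⁴) + H(106, -233/11)) = 1/((-1)⁴ + 5*106*(-233/11)) = 1/(1 + 5*106*(-233*1/11)) = 1/(1 + 5*106*(-233/11)) = 1/(1 - 123490/11) = 1/(-123479/11) = -11/123479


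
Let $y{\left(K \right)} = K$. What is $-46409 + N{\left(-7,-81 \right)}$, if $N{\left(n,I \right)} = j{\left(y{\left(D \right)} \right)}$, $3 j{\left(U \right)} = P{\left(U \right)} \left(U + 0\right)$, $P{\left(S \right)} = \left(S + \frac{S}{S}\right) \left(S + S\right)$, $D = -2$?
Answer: $- \frac{139235}{3} \approx -46412.0$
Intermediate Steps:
$P{\left(S \right)} = 2 S \left(1 + S\right)$ ($P{\left(S \right)} = \left(S + 1\right) 2 S = \left(1 + S\right) 2 S = 2 S \left(1 + S\right)$)
$j{\left(U \right)} = \frac{2 U^{2} \left(1 + U\right)}{3}$ ($j{\left(U \right)} = \frac{2 U \left(1 + U\right) \left(U + 0\right)}{3} = \frac{2 U \left(1 + U\right) U}{3} = \frac{2 U^{2} \left(1 + U\right)}{3}$)
$N{\left(n,I \right)} = - \frac{8}{3}$ ($N{\left(n,I \right)} = \frac{2 \left(-2\right)^{2} \left(1 - 2\right)}{3} = \frac{2}{3} \cdot 4 \left(-1\right) = - \frac{8}{3}$)
$-46409 + N{\left(-7,-81 \right)} = -46409 - \frac{8}{3} = - \frac{139235}{3}$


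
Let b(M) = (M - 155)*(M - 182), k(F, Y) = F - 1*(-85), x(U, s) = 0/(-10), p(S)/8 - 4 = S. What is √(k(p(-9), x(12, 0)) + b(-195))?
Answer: √131995 ≈ 363.31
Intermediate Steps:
p(S) = 32 + 8*S
x(U, s) = 0 (x(U, s) = 0*(-⅒) = 0)
k(F, Y) = 85 + F (k(F, Y) = F + 85 = 85 + F)
b(M) = (-182 + M)*(-155 + M) (b(M) = (-155 + M)*(-182 + M) = (-182 + M)*(-155 + M))
√(k(p(-9), x(12, 0)) + b(-195)) = √((85 + (32 + 8*(-9))) + (28210 + (-195)² - 337*(-195))) = √((85 + (32 - 72)) + (28210 + 38025 + 65715)) = √((85 - 40) + 131950) = √(45 + 131950) = √131995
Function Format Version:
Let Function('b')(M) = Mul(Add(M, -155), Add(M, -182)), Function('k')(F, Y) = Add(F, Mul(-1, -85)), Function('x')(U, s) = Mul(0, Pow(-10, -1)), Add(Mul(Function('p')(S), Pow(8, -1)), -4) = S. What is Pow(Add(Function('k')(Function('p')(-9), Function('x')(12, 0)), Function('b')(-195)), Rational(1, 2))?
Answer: Pow(131995, Rational(1, 2)) ≈ 363.31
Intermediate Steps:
Function('p')(S) = Add(32, Mul(8, S))
Function('x')(U, s) = 0 (Function('x')(U, s) = Mul(0, Rational(-1, 10)) = 0)
Function('k')(F, Y) = Add(85, F) (Function('k')(F, Y) = Add(F, 85) = Add(85, F))
Function('b')(M) = Mul(Add(-182, M), Add(-155, M)) (Function('b')(M) = Mul(Add(-155, M), Add(-182, M)) = Mul(Add(-182, M), Add(-155, M)))
Pow(Add(Function('k')(Function('p')(-9), Function('x')(12, 0)), Function('b')(-195)), Rational(1, 2)) = Pow(Add(Add(85, Add(32, Mul(8, -9))), Add(28210, Pow(-195, 2), Mul(-337, -195))), Rational(1, 2)) = Pow(Add(Add(85, Add(32, -72)), Add(28210, 38025, 65715)), Rational(1, 2)) = Pow(Add(Add(85, -40), 131950), Rational(1, 2)) = Pow(Add(45, 131950), Rational(1, 2)) = Pow(131995, Rational(1, 2))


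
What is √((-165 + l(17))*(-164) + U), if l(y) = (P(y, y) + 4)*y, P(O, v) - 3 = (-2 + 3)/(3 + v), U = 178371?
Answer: √4644390/5 ≈ 431.02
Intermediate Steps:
P(O, v) = 3 + 1/(3 + v) (P(O, v) = 3 + (-2 + 3)/(3 + v) = 3 + 1/(3 + v))
l(y) = y*(4 + (10 + 3*y)/(3 + y)) (l(y) = ((10 + 3*y)/(3 + y) + 4)*y = (4 + (10 + 3*y)/(3 + y))*y = y*(4 + (10 + 3*y)/(3 + y)))
√((-165 + l(17))*(-164) + U) = √((-165 + 17*(22 + 7*17)/(3 + 17))*(-164) + 178371) = √((-165 + 17*(22 + 119)/20)*(-164) + 178371) = √((-165 + 17*(1/20)*141)*(-164) + 178371) = √((-165 + 2397/20)*(-164) + 178371) = √(-903/20*(-164) + 178371) = √(37023/5 + 178371) = √(928878/5) = √4644390/5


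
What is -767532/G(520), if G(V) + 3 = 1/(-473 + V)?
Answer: 9018501/35 ≈ 2.5767e+5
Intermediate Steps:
G(V) = -3 + 1/(-473 + V)
-767532/G(520) = -767532*(-473 + 520)/(1420 - 3*520) = -767532*47/(1420 - 1560) = -767532/((1/47)*(-140)) = -767532/(-140/47) = -767532*(-47/140) = 9018501/35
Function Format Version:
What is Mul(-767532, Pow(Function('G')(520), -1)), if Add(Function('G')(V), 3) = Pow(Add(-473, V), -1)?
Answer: Rational(9018501, 35) ≈ 2.5767e+5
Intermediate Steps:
Function('G')(V) = Add(-3, Pow(Add(-473, V), -1))
Mul(-767532, Pow(Function('G')(520), -1)) = Mul(-767532, Pow(Mul(Pow(Add(-473, 520), -1), Add(1420, Mul(-3, 520))), -1)) = Mul(-767532, Pow(Mul(Pow(47, -1), Add(1420, -1560)), -1)) = Mul(-767532, Pow(Mul(Rational(1, 47), -140), -1)) = Mul(-767532, Pow(Rational(-140, 47), -1)) = Mul(-767532, Rational(-47, 140)) = Rational(9018501, 35)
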